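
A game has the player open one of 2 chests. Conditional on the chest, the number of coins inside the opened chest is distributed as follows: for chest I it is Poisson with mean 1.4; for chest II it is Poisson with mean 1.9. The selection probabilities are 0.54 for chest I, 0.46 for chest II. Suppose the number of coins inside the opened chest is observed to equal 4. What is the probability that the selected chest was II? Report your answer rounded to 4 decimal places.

0.6367

Likelihoods P(X=4 | ·): I: 0.039472; II: 0.0812164.
Posterior ∝ prior × likelihood. Numerator for II: 0.46·0.0812164 = 0.0373595.
Normalizing constant: 0.54·0.039472 + 0.46·0.0812164 = 0.0586744.
P(II | observation) = 0.0373595 / 0.0586744 = 0.636726.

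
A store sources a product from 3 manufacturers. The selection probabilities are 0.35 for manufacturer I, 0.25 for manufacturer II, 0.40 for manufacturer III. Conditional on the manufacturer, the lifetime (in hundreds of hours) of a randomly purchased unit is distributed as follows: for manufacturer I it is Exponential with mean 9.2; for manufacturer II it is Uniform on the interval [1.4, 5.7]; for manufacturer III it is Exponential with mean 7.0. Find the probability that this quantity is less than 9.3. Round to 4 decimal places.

0.7667

Conditional on each manufacturer, P(X < 9.3): I: 0.636098; II: 1; III: 0.735145.
By total probability, P(X < 9.3) = 0.35·0.636098 + 0.25·1 + 0.4·0.735145 = 0.766692.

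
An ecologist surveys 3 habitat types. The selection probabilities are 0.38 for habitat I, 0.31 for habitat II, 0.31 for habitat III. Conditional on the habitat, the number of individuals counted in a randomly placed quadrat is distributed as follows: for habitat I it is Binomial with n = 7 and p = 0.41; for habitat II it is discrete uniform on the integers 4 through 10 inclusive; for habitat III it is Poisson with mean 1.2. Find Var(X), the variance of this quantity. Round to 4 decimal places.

Per component, I: μ=2.87, E[X²]=9.9302; II: μ=7, E[X²]=53; III: μ=1.2, E[X²]=2.64.
E[X] = 0.38·2.87 + 0.31·7 + 0.31·1.2 = 3.6326.
E[X²] = 0.38·9.9302 + 0.31·53 + 0.31·2.64 = 21.0219.
Var(X) = E[X²] − (E[X])² = 21.0219 − 13.1958 = 7.82609.

7.8261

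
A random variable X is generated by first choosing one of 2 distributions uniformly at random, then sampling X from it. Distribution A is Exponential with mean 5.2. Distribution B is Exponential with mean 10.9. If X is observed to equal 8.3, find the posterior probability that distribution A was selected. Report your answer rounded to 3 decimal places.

0.476

Likelihoods f(8.3 | ·): A: 0.0389759; B: 0.0428422.
Posterior ∝ prior × likelihood. Numerator for A: 0.5·0.0389759 = 0.0194879.
Normalizing constant: 0.5·0.0389759 + 0.5·0.0428422 = 0.0409091.
P(A | observation) = 0.0194879 / 0.0409091 = 0.476372.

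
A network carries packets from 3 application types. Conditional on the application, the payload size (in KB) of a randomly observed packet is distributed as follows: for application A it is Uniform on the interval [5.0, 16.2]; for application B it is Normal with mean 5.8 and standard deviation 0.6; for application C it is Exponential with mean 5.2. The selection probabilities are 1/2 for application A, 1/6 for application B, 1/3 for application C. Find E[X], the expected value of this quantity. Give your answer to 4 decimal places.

8.0000

Component means — A: 10.6; B: 5.8; C: 5.2.
E[X] = 0.5·10.6 + 0.166667·5.8 + 0.333333·5.2 = 8.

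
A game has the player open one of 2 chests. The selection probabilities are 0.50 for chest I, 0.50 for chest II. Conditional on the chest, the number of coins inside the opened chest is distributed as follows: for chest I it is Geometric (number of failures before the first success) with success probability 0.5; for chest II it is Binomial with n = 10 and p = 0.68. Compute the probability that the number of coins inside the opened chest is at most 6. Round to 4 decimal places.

0.6983

Conditional on each chest, P(X ≤ 6): I: 0.992188; II: 0.404363.
By total probability, P(X ≤ 6) = 0.5·0.992188 + 0.5·0.404363 = 0.698275.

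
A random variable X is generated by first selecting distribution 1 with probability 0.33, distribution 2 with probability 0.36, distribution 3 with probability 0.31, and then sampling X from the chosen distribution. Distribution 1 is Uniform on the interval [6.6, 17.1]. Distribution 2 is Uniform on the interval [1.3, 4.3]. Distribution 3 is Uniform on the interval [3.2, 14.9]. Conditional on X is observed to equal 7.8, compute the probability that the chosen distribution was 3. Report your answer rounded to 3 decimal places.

0.457

Likelihoods f(7.8 | ·): 1: 0.0952381; 2: 0; 3: 0.0854701.
Posterior ∝ prior × likelihood. Numerator for 3: 0.31·0.0854701 = 0.0264957.
Normalizing constant: 0.33·0.0952381 + 0.36·0 + 0.31·0.0854701 = 0.0579243.
P(3 | observation) = 0.0264957 / 0.0579243 = 0.45742.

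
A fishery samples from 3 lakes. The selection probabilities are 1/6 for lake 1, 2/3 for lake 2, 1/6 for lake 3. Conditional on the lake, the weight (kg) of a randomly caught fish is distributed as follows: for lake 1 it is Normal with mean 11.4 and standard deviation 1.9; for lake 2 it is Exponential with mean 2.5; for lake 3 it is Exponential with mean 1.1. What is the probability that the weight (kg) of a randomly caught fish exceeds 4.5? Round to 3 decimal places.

0.280

Conditional on each lake, P(X > 4.5): 1: 0.999859; 2: 0.165299; 3: 0.016724.
By total probability, P(X > 4.5) = 0.166667·0.999859 + 0.666667·0.165299 + 0.166667·0.016724 = 0.27963.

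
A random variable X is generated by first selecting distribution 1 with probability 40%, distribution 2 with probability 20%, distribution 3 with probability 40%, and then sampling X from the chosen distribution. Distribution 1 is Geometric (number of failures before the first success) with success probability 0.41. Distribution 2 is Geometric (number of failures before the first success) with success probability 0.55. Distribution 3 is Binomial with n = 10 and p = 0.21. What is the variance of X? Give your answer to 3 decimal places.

2.597

Per component, 1: μ=1.43902, E[X²]=5.58061; 2: μ=0.818182, E[X²]=2.15702; 3: μ=2.1, E[X²]=6.069.
E[X] = 0.4·1.43902 + 0.2·0.818182 + 0.4·2.1 = 1.57925.
E[X²] = 0.4·5.58061 + 0.2·2.15702 + 0.4·6.069 = 5.09125.
Var(X) = E[X²] − (E[X])² = 5.09125 − 2.49402 = 2.59723.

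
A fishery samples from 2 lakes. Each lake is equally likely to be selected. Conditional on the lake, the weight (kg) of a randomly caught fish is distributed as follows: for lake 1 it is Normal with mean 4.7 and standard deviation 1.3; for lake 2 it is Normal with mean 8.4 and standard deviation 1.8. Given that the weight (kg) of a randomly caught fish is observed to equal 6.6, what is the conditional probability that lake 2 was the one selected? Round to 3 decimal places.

0.560

Likelihoods f(6.6 | ·): 1: 0.105468; 2: 0.134428.
Posterior ∝ prior × likelihood. Numerator for 2: 0.5·0.134428 = 0.0672141.
Normalizing constant: 0.5·0.105468 + 0.5·0.134428 = 0.119948.
P(2 | observation) = 0.0672141 / 0.119948 = 0.56036.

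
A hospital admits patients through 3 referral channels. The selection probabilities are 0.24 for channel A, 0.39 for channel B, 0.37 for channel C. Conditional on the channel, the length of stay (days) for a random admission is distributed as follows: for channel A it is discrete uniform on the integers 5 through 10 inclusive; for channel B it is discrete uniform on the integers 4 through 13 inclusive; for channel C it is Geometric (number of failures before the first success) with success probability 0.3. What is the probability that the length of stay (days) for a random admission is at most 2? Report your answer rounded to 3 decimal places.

Conditional on each channel, P(X ≤ 2): A: 0; B: 0; C: 0.657.
By total probability, P(X ≤ 2) = 0.24·0 + 0.39·0 + 0.37·0.657 = 0.24309.

0.243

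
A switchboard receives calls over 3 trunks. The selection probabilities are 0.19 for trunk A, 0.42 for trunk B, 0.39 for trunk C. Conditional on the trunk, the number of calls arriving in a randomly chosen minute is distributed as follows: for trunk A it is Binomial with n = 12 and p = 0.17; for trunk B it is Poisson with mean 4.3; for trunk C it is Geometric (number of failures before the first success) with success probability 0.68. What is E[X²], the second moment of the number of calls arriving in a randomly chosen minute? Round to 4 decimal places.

For each component E[X²] = Var + (mean)², giving A: 5.8548; B: 22.79; C: 0.913495.
Overall E[X²] = 0.19·5.8548 + 0.42·22.79 + 0.39·0.913495 = 11.0405.

11.0405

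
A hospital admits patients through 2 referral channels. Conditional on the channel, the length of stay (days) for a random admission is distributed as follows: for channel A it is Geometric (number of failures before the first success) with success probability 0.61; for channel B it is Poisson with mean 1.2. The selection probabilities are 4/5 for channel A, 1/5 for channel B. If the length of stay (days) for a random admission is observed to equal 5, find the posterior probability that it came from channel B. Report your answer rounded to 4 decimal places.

0.2210

Likelihoods P(X=5 | ·): A: 0.00550368; B: 0.00624556.
Posterior ∝ prior × likelihood. Numerator for B: 0.2·0.00624556 = 0.00124911.
Normalizing constant: 0.8·0.00550368 + 0.2·0.00624556 = 0.00565205.
P(B | observation) = 0.00124911 / 0.00565205 = 0.221002.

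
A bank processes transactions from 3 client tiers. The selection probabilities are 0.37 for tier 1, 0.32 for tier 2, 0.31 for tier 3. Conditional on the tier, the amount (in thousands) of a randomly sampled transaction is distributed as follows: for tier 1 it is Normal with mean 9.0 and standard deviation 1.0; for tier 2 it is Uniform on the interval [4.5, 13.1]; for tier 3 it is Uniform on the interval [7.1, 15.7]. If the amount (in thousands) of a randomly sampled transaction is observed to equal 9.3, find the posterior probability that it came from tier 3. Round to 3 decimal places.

Likelihoods f(9.3 | ·): 1: 0.381388; 2: 0.116279; 3: 0.116279.
Posterior ∝ prior × likelihood. Numerator for 3: 0.31·0.116279 = 0.0360465.
Normalizing constant: 0.37·0.381388 + 0.32·0.116279 + 0.31·0.116279 = 0.214369.
P(3 | observation) = 0.0360465 / 0.214369 = 0.168151.

0.168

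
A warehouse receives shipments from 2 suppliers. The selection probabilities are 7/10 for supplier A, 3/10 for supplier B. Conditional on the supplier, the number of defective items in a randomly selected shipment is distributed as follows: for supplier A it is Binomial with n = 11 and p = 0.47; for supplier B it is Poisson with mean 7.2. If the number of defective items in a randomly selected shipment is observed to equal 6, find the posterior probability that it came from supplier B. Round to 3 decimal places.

0.229

Likelihoods P(X=6 | ·): A: 0.208261; B: 0.144458.
Posterior ∝ prior × likelihood. Numerator for B: 0.3·0.144458 = 0.0433375.
Normalizing constant: 0.7·0.208261 + 0.3·0.144458 = 0.18912.
P(B | observation) = 0.0433375 / 0.18912 = 0.229153.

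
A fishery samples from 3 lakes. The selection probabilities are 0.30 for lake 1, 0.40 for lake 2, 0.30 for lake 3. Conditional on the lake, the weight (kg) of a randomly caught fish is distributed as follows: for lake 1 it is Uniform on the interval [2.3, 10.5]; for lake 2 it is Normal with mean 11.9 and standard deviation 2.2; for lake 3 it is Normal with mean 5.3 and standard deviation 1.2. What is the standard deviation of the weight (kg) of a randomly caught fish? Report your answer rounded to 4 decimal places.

3.6076

Per component, 1: μ=6.4, E[X²]=46.5633; 2: μ=11.9, E[X²]=146.45; 3: μ=5.3, E[X²]=29.53.
E[X] = 0.3·6.4 + 0.4·11.9 + 0.3·5.3 = 8.27.
E[X²] = 0.3·46.5633 + 0.4·146.45 + 0.3·29.53 = 81.408.
Var(X) = E[X²] − (E[X])² = 81.408 − 68.3929 = 13.0151.
SD(X) = √13.0151 = 3.60764.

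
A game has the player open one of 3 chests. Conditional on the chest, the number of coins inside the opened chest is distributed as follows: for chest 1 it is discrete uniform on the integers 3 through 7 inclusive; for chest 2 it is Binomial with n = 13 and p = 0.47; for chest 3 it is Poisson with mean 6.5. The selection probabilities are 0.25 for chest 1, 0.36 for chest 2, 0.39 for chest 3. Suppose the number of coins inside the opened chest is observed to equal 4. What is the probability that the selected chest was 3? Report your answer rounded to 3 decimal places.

0.323

Likelihoods P(X=4 | ·): 1: 0.2; 2: 0.115128; 3: 0.111822.
Posterior ∝ prior × likelihood. Numerator for 3: 0.39·0.111822 = 0.0436107.
Normalizing constant: 0.25·0.2 + 0.36·0.115128 + 0.39·0.111822 = 0.135057.
P(3 | observation) = 0.0436107 / 0.135057 = 0.322906.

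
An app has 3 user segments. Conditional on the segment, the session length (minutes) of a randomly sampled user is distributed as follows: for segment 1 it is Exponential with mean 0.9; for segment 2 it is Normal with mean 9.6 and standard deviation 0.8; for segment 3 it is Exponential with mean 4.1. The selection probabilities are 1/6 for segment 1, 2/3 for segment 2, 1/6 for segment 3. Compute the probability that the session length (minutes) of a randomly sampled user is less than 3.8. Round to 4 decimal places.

Conditional on each segment, P(X < 3.8): 1: 0.985334; 2: 2.08389e-13; 3: 0.604193.
By total probability, P(X < 3.8) = 0.166667·0.985334 + 0.666667·2.08389e-13 + 0.166667·0.604193 = 0.264921.

0.2649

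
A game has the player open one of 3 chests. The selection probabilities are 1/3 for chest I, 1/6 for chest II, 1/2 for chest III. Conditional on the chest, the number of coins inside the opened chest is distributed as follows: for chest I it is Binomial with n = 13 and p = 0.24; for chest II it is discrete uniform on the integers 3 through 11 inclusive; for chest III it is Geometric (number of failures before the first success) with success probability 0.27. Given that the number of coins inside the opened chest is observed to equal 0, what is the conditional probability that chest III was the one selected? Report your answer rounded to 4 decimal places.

Likelihoods P(X=0 | ·): I: 0.0282213; II: 0; III: 0.27.
Posterior ∝ prior × likelihood. Numerator for III: 0.5·0.27 = 0.135.
Normalizing constant: 0.333333·0.0282213 + 0.166667·0 + 0.5·0.27 = 0.144407.
P(III | observation) = 0.135 / 0.144407 = 0.934857.

0.9349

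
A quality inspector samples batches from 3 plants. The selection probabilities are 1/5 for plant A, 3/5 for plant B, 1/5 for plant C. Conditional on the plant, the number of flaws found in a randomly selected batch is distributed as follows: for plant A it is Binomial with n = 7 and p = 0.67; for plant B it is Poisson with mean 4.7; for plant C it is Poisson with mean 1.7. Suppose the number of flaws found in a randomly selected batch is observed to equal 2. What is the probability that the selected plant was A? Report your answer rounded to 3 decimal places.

Likelihoods P(X=2 | ·): A: 0.0368925; B: 0.100457; C: 0.263978.
Posterior ∝ prior × likelihood. Numerator for A: 0.2·0.0368925 = 0.00737851.
Normalizing constant: 0.2·0.0368925 + 0.6·0.100457 + 0.2·0.263978 = 0.120448.
P(A | observation) = 0.00737851 / 0.120448 = 0.0612586.

0.061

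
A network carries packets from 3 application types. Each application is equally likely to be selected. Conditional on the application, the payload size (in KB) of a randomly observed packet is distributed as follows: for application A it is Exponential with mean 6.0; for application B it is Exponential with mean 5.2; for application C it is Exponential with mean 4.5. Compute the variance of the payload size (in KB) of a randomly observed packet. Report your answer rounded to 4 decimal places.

Per component, A: μ=6, E[X²]=72; B: μ=5.2, E[X²]=54.08; C: μ=4.5, E[X²]=40.5.
E[X] = 0.333333·6 + 0.333333·5.2 + 0.333333·4.5 = 5.23333.
E[X²] = 0.333333·72 + 0.333333·54.08 + 0.333333·40.5 = 55.5267.
Var(X) = E[X²] − (E[X])² = 55.5267 − 27.3878 = 28.1389.

28.1389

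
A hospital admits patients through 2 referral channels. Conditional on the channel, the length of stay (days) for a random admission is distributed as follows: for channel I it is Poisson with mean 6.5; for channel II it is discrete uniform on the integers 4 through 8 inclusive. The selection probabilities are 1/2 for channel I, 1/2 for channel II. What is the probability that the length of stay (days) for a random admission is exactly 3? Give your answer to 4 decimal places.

Conditional on each channel, P(X = 3): I: 0.0688137; II: 0.
By total probability, P(X = 3) = 0.5·0.0688137 + 0.5·0 = 0.0344068.

0.0344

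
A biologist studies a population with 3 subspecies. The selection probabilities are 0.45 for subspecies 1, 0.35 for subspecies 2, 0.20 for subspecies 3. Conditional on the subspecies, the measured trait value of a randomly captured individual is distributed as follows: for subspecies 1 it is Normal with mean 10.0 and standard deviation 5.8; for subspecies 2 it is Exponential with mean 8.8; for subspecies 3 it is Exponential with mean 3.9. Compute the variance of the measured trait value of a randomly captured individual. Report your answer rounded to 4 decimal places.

50.5404

Per component, 1: μ=10, E[X²]=133.64; 2: μ=8.8, E[X²]=154.88; 3: μ=3.9, E[X²]=30.42.
E[X] = 0.45·10 + 0.35·8.8 + 0.2·3.9 = 8.36.
E[X²] = 0.45·133.64 + 0.35·154.88 + 0.2·30.42 = 120.43.
Var(X) = E[X²] − (E[X])² = 120.43 − 69.8896 = 50.5404.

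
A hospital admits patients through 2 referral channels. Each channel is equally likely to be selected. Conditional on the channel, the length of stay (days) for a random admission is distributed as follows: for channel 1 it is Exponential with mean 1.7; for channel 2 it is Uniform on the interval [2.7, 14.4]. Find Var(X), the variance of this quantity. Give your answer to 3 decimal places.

18.879

Per component, 1: μ=1.7, E[X²]=5.78; 2: μ=8.55, E[X²]=84.51.
E[X] = 0.5·1.7 + 0.5·8.55 = 5.125.
E[X²] = 0.5·5.78 + 0.5·84.51 = 45.145.
Var(X) = E[X²] − (E[X])² = 45.145 − 26.2656 = 18.8794.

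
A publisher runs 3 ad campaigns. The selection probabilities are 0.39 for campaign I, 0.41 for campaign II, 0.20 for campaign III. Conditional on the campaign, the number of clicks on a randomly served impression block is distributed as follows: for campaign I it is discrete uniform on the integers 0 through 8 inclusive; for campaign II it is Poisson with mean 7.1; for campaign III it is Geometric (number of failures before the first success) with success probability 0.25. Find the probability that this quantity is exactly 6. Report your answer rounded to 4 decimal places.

0.1124

Conditional on each campaign, P(X = 6): I: 0.111111; II: 0.1468; III: 0.0444946.
By total probability, P(X = 6) = 0.39·0.111111 + 0.41·0.1468 + 0.2·0.0444946 = 0.11242.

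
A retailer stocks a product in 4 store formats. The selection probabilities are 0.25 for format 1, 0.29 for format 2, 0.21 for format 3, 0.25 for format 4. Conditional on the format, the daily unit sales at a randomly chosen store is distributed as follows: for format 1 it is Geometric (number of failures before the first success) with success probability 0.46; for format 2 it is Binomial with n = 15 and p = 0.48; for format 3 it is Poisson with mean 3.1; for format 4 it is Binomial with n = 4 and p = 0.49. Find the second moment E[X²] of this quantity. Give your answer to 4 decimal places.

20.9813

For each component E[X²] = Var + (mean)², giving 1: 3.93006; 2: 55.584; 3: 12.71; 4: 4.8412.
Overall E[X²] = 0.25·3.93006 + 0.29·55.584 + 0.21·12.71 + 0.25·4.8412 = 20.9813.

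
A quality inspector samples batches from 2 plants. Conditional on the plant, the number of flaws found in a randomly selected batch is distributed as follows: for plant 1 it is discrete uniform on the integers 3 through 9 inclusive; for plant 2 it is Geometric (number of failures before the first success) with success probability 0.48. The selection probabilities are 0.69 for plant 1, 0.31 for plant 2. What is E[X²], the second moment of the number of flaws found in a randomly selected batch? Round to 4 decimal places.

For each component E[X²] = Var + (mean)², giving 1: 40; 2: 3.43056.
Overall E[X²] = 0.69·40 + 0.31·3.43056 = 28.6635.

28.6635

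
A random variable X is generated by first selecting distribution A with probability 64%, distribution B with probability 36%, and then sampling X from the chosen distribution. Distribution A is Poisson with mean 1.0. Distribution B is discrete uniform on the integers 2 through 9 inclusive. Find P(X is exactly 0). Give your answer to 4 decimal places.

0.2354

Conditional on each component, P(X = 0): A: 0.367879; B: 0.
By total probability, P(X = 0) = 0.64·0.367879 + 0.36·0 = 0.235443.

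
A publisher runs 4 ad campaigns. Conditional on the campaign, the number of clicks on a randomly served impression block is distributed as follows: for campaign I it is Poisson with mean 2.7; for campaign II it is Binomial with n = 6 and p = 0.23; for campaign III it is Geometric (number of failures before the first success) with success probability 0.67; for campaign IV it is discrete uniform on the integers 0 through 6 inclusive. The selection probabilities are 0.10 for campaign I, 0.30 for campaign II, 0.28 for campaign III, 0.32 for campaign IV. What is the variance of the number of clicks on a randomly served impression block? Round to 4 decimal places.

3.1477

Per component, I: μ=2.7, E[X²]=9.99; II: μ=1.38, E[X²]=2.967; III: μ=0.492537, E[X²]=0.977723; IV: μ=3, E[X²]=13.
E[X] = 0.1·2.7 + 0.3·1.38 + 0.28·0.492537 + 0.32·3 = 1.78191.
E[X²] = 0.1·9.99 + 0.3·2.967 + 0.28·0.977723 + 0.32·13 = 6.32286.
Var(X) = E[X²] − (E[X])² = 6.32286 − 3.1752 = 3.14766.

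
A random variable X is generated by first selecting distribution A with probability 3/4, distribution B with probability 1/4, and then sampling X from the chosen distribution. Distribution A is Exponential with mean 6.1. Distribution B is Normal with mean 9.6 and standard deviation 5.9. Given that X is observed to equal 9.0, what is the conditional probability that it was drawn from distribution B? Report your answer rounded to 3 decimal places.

0.374

Likelihoods f(9.0 | ·): A: 0.0374893; B: 0.0672686.
Posterior ∝ prior × likelihood. Numerator for B: 0.25·0.0672686 = 0.0168171.
Normalizing constant: 0.75·0.0374893 + 0.25·0.0672686 = 0.0449342.
P(B | observation) = 0.0168171 / 0.0449342 = 0.374262.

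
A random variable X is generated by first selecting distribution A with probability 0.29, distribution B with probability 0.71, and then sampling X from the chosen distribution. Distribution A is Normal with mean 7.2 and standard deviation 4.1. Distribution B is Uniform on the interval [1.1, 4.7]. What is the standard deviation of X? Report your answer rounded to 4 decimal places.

Per component, A: μ=7.2, E[X²]=68.65; B: μ=2.9, E[X²]=9.49.
E[X] = 0.29·7.2 + 0.71·2.9 = 4.147.
E[X²] = 0.29·68.65 + 0.71·9.49 = 26.6464.
Var(X) = E[X²] − (E[X])² = 26.6464 − 17.1976 = 9.44879.
SD(X) = √9.44879 = 3.07389.

3.0739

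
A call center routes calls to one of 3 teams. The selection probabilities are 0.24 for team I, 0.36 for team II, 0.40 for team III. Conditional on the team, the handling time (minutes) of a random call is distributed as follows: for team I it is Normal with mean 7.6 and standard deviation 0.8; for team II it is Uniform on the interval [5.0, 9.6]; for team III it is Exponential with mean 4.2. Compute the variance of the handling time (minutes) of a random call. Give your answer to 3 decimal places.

Per component, I: μ=7.6, E[X²]=58.4; II: μ=7.3, E[X²]=55.0533; III: μ=4.2, E[X²]=35.28.
E[X] = 0.24·7.6 + 0.36·7.3 + 0.4·4.2 = 6.132.
E[X²] = 0.24·58.4 + 0.36·55.0533 + 0.4·35.28 = 47.9472.
Var(X) = E[X²] − (E[X])² = 47.9472 − 37.6014 = 10.3458.

10.346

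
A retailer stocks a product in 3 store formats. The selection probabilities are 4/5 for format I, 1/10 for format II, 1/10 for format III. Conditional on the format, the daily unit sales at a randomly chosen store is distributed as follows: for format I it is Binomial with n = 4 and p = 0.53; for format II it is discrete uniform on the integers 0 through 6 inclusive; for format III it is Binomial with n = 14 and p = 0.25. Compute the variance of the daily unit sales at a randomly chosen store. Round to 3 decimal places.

1.676

Per component, I: μ=2.12, E[X²]=5.4908; II: μ=3, E[X²]=13; III: μ=3.5, E[X²]=14.875.
E[X] = 0.8·2.12 + 0.1·3 + 0.1·3.5 = 2.346.
E[X²] = 0.8·5.4908 + 0.1·13 + 0.1·14.875 = 7.18014.
Var(X) = E[X²] − (E[X])² = 7.18014 − 5.50372 = 1.67642.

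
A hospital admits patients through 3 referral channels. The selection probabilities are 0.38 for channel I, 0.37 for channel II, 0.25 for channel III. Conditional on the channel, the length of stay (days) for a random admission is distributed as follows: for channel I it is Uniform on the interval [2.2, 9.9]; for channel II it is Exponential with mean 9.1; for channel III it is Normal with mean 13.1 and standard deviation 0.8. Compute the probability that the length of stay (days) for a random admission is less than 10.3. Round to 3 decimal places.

Conditional on each channel, P(X < 10.3): I: 1; II: 0.67757; III: 0.000232629.
By total probability, P(X < 10.3) = 0.38·1 + 0.37·0.67757 + 0.25·0.000232629 = 0.630759.

0.631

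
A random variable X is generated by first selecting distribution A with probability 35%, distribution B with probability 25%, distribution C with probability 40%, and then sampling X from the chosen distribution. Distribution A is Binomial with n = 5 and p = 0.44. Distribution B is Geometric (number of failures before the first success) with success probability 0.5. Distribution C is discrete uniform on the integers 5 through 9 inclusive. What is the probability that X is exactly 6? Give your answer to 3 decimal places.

0.082

Conditional on each component, P(X = 6): A: 0; B: 0.0078125; C: 0.2.
By total probability, P(X = 6) = 0.35·0 + 0.25·0.0078125 + 0.4·0.2 = 0.0819531.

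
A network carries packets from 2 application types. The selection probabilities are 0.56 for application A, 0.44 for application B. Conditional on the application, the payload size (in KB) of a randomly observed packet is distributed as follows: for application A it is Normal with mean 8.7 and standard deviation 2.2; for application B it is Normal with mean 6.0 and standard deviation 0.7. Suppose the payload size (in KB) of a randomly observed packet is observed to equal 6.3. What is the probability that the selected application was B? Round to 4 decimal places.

Likelihoods f(6.3 | ·): A: 0.100015; B: 0.51991.
Posterior ∝ prior × likelihood. Numerator for B: 0.44·0.51991 = 0.22876.
Normalizing constant: 0.56·0.100015 + 0.44·0.51991 = 0.284769.
P(B | observation) = 0.22876 / 0.284769 = 0.80332.

0.8033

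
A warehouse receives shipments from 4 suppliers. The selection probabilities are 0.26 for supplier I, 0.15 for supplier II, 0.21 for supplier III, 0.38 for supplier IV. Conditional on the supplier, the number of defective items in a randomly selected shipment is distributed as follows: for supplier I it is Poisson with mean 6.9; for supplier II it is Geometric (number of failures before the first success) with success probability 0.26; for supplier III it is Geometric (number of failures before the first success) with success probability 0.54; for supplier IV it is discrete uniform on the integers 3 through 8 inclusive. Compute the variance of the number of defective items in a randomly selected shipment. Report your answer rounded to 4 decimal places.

9.9583

Per component, I: μ=6.9, E[X²]=54.51; II: μ=2.84615, E[X²]=19.0473; III: μ=0.851852, E[X²]=2.30316; IV: μ=5.5, E[X²]=33.1667.
E[X] = 0.26·6.9 + 0.15·2.84615 + 0.21·0.851852 + 0.38·5.5 = 4.48981.
E[X²] = 0.26·54.51 + 0.15·19.0473 + 0.21·2.30316 + 0.38·33.1667 = 30.1167.
Var(X) = E[X²] − (E[X])² = 30.1167 − 20.1584 = 9.95828.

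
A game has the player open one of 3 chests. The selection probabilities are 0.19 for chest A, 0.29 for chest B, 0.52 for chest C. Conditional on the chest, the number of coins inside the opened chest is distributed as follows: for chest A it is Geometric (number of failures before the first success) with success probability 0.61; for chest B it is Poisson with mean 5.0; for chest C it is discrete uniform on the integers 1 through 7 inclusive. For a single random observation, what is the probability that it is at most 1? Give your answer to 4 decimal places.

Conditional on each chest, P(X ≤ 1): A: 0.8479; B: 0.0404277; C: 0.142857.
By total probability, P(X ≤ 1) = 0.19·0.8479 + 0.29·0.0404277 + 0.52·0.142857 = 0.247111.

0.2471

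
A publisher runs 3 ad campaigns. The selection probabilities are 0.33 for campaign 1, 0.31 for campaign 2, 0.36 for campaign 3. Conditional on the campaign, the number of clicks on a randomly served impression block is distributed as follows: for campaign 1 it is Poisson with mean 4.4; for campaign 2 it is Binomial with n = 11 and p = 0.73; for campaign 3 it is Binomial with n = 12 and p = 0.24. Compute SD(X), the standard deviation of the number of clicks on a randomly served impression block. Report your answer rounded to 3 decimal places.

Per component, 1: μ=4.4, E[X²]=23.76; 2: μ=8.03, E[X²]=66.649; 3: μ=2.88, E[X²]=10.4832.
E[X] = 0.33·4.4 + 0.31·8.03 + 0.36·2.88 = 4.9781.
E[X²] = 0.33·23.76 + 0.31·66.649 + 0.36·10.4832 = 32.2759.
Var(X) = E[X²] − (E[X])² = 32.2759 − 24.7815 = 7.49446.
SD(X) = √7.49446 = 2.7376.

2.738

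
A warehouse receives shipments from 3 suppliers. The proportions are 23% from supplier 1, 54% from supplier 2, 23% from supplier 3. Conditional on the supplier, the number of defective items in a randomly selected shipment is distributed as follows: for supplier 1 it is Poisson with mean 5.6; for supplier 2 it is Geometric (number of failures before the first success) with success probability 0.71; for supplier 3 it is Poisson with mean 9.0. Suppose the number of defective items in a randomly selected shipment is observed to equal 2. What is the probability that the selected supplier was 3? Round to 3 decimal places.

0.025

Likelihoods P(X=2 | ·): 1: 0.0579825; 2: 0.059711; 3: 0.0049981.
Posterior ∝ prior × likelihood. Numerator for 3: 0.23·0.0049981 = 0.00114956.
Normalizing constant: 0.23·0.0579825 + 0.54·0.059711 + 0.23·0.0049981 = 0.0467295.
P(3 | observation) = 0.00114956 / 0.0467295 = 0.0246004.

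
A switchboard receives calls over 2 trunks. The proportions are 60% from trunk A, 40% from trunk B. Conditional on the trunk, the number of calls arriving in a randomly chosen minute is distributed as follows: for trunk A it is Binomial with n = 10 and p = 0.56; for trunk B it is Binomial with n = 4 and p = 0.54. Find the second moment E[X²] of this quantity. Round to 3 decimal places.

For each component E[X²] = Var + (mean)², giving A: 33.824; B: 5.6592.
Overall E[X²] = 0.6·33.824 + 0.4·5.6592 = 22.5581.

22.558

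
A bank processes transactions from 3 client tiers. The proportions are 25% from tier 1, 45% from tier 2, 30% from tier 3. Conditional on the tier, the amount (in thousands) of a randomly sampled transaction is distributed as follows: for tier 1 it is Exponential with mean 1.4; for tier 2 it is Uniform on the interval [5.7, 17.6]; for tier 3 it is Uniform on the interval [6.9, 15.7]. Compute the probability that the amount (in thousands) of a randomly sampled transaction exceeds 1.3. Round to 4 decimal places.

Conditional on each tier, P(X > 1.3): 1: 0.395118; 2: 1; 3: 1.
By total probability, P(X > 1.3) = 0.25·0.395118 + 0.45·1 + 0.3·1 = 0.848779.

0.8488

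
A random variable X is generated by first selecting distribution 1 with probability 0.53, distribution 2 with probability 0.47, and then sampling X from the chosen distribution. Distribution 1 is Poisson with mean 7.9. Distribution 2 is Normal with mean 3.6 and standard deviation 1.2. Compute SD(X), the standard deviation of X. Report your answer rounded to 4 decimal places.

3.0773

Per component, 1: μ=7.9, E[X²]=70.31; 2: μ=3.6, E[X²]=14.4.
E[X] = 0.53·7.9 + 0.47·3.6 = 5.879.
E[X²] = 0.53·70.31 + 0.47·14.4 = 44.0323.
Var(X) = E[X²] − (E[X])² = 44.0323 − 34.5626 = 9.46966.
SD(X) = √9.46966 = 3.07728.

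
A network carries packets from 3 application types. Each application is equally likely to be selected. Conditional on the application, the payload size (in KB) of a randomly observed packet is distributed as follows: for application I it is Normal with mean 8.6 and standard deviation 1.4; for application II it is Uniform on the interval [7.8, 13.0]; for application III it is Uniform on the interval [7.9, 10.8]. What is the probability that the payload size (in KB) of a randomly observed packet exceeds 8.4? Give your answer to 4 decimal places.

Conditional on each application, P(X > 8.4): I: 0.556798; II: 0.884615; III: 0.827586.
By total probability, P(X > 8.4) = 0.333333·0.556798 + 0.333333·0.884615 + 0.333333·0.827586 = 0.756333.

0.7563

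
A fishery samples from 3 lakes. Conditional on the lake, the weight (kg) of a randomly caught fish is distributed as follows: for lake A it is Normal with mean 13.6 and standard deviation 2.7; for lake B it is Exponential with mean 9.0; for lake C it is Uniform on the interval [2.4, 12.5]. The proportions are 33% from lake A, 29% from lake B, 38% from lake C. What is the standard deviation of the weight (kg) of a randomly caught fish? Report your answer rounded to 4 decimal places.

6.0132

Per component, A: μ=13.6, E[X²]=192.25; B: μ=9, E[X²]=162; C: μ=7.45, E[X²]=64.0033.
E[X] = 0.33·13.6 + 0.29·9 + 0.38·7.45 = 9.929.
E[X²] = 0.33·192.25 + 0.29·162 + 0.38·64.0033 = 134.744.
Var(X) = E[X²] − (E[X])² = 134.744 − 98.585 = 36.1587.
SD(X) = √36.1587 = 6.01321.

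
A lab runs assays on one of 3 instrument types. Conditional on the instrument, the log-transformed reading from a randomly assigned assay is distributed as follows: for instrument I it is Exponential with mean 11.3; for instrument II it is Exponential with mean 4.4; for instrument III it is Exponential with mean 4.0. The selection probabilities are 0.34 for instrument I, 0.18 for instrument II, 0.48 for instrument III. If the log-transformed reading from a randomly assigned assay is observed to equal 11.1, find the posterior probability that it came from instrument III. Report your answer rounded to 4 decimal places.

0.3396

Likelihoods f(11.1 | ·): I: 0.033137; II: 0.0182365; III: 0.0155874.
Posterior ∝ prior × likelihood. Numerator for III: 0.48·0.0155874 = 0.00748194.
Normalizing constant: 0.34·0.033137 + 0.18·0.0182365 + 0.48·0.0155874 = 0.0220311.
P(III | observation) = 0.00748194 / 0.0220311 = 0.339608.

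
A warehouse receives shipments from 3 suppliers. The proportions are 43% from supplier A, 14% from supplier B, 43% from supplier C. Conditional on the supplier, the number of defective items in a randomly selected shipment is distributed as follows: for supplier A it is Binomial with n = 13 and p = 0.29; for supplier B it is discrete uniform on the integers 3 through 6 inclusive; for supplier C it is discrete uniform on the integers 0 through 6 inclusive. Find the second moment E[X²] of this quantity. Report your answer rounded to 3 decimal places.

For each component E[X²] = Var + (mean)², giving A: 16.8896; B: 21.5; C: 13.
Overall E[X²] = 0.43·16.8896 + 0.14·21.5 + 0.43·13 = 15.8625.

15.863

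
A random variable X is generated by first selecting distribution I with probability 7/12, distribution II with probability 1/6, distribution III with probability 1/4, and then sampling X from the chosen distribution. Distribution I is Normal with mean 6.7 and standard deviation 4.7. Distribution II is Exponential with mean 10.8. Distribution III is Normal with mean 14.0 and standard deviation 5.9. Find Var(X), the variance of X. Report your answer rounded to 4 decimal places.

50.8608

Per component, I: μ=6.7, E[X²]=66.98; II: μ=10.8, E[X²]=233.28; III: μ=14, E[X²]=230.81.
E[X] = 0.583333·6.7 + 0.166667·10.8 + 0.25·14 = 9.20833.
E[X²] = 0.583333·66.98 + 0.166667·233.28 + 0.25·230.81 = 135.654.
Var(X) = E[X²] − (E[X])² = 135.654 − 84.7934 = 50.8608.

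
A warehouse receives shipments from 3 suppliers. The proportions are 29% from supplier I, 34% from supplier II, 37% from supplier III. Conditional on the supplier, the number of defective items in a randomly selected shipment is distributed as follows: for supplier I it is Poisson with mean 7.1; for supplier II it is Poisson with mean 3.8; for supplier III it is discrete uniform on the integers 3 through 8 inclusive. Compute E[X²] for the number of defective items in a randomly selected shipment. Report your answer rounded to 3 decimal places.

For each component E[X²] = Var + (mean)², giving I: 57.51; II: 18.24; III: 33.1667.
Overall E[X²] = 0.29·57.51 + 0.34·18.24 + 0.37·33.1667 = 35.1512.

35.151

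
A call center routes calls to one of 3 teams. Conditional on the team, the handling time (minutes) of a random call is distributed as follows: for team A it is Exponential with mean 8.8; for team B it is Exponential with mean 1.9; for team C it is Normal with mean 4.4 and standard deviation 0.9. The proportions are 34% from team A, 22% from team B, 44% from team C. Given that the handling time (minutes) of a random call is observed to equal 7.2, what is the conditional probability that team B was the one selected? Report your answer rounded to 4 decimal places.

Likelihoods f(7.2 | ·): A: 0.0501401; B: 0.0118987; C: 0.00350668.
Posterior ∝ prior × likelihood. Numerator for B: 0.22·0.0118987 = 0.00261771.
Normalizing constant: 0.34·0.0501401 + 0.22·0.0118987 + 0.44·0.00350668 = 0.0212083.
P(B | observation) = 0.00261771 / 0.0212083 = 0.123429.

0.1234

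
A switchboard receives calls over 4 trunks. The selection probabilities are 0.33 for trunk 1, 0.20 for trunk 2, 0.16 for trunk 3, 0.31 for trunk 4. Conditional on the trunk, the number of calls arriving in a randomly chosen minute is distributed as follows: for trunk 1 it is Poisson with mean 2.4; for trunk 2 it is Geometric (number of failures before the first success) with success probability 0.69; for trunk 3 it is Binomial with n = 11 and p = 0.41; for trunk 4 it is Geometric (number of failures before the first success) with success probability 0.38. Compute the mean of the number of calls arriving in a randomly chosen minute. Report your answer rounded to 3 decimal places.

2.109

Component means — 1: 2.4; 2: 0.449275; 3: 4.51; 4: 1.63158.
E[X] = 0.33·2.4 + 0.2·0.449275 + 0.16·4.51 + 0.31·1.63158 = 2.10924.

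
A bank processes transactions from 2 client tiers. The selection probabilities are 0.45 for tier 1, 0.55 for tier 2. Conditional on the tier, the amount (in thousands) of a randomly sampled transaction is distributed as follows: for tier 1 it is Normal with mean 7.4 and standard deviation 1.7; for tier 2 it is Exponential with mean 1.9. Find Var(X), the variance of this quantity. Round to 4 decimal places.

10.7729

Per component, 1: μ=7.4, E[X²]=57.65; 2: μ=1.9, E[X²]=7.22.
E[X] = 0.45·7.4 + 0.55·1.9 = 4.375.
E[X²] = 0.45·57.65 + 0.55·7.22 = 29.9135.
Var(X) = E[X²] − (E[X])² = 29.9135 − 19.1406 = 10.7729.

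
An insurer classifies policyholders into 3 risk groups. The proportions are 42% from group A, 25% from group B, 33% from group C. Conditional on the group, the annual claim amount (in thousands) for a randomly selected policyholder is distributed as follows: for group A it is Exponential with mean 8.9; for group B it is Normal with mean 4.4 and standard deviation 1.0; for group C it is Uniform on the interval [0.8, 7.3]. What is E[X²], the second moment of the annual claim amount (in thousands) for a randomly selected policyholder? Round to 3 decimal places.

For each component E[X²] = Var + (mean)², giving A: 158.42; B: 20.36; C: 19.9233.
Overall E[X²] = 0.42·158.42 + 0.25·20.36 + 0.33·19.9233 = 78.2011.

78.201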